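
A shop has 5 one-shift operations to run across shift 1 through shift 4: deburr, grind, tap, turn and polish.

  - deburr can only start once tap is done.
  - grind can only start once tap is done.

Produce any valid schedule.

polish -> shift 1, deburr -> shift 2, tap -> shift 1, grind -> shift 2, turn -> shift 1

Checking: tap(shift 1) before deburr(shift 2); tap(shift 1) before grind(shift 2).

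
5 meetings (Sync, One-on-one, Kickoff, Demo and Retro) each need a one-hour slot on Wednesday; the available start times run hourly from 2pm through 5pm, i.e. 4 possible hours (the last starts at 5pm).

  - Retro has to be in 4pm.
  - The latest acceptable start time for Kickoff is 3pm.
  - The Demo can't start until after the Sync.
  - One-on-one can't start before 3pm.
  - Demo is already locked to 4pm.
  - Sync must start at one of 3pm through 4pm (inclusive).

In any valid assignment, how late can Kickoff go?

3pm

Kickoff's own window allows nothing later than 3pm.
Kickoff at 3pm is achievable: One-on-one=3pm, Demo=4pm, Kickoff=3pm, Sync=3pm, Retro=4pm.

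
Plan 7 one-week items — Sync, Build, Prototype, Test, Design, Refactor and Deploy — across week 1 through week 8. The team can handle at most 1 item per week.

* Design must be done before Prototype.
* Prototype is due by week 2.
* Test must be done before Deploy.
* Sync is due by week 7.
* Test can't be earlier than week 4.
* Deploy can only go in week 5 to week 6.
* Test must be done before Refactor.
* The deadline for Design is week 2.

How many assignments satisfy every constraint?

Splitting on Sync: it can be week 3 (16), week 4 (4), week 5 (4), week 6 (4), week 7 (10). Listing each branch's schedules as (Build, Prototype, Test, Design, Refactor, Deploy) by week number:
Sync=week 3: (4,2,5,1,7,6) (4,2,5,1,8,6) (5,2,4,1,7,6) (5,2,4,1,8,6) (6,2,4,1,7,5) (6,2,4,1,8,5) (7,2,4,1,5,6) (7,2,4,1,6,5) (7,2,4,1,8,5) (7,2,4,1,8,6) (7,2,5,1,8,6) (8,2,4,1,5,6) (8,2,4,1,6,5) (8,2,4,1,7,5) (8,2,4,1,7,6) (8,2,5,1,7,6) — 16.
Sync=week 4: (3,2,5,1,7,6) (3,2,5,1,8,6) (7,2,5,1,8,6) (8,2,5,1,7,6) — 4.
Sync=week 5: (3,2,4,1,7,6) (3,2,4,1,8,6) (7,2,4,1,8,6) (8,2,4,1,7,6) — 4.
Sync=week 6: (3,2,4,1,7,5) (3,2,4,1,8,5) (7,2,4,1,8,5) (8,2,4,1,7,5) — 4.
Sync=week 7: (3,2,4,1,5,6) (3,2,4,1,6,5) (3,2,4,1,8,5) (3,2,4,1,8,6) (3,2,5,1,8,6) (4,2,5,1,8,6) (5,2,4,1,8,6) (6,2,4,1,8,5) (8,2,4,1,5,6) (8,2,4,1,6,5) — 10.
Summing: 16 + 4 + 4 + 4 + 10 = 38.

38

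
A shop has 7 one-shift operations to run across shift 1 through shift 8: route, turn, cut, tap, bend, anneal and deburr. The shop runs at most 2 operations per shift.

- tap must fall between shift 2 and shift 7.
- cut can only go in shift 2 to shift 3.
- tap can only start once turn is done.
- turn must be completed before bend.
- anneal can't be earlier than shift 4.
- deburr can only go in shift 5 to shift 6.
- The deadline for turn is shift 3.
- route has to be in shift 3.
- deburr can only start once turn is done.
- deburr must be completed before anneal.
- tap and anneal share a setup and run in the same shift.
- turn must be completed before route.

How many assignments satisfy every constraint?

Splitting on turn: it can be shift 1 (33), shift 2 (27). Listing each branch's schedules as (route, cut, tap, bend, anneal, deburr) by shift number:
turn=shift 1: (3,2,6,2,6,5) (3,2,6,3,6,5) (3,2,6,4,6,5) (3,2,6,5,6,5) (3,2,6,7,6,5) (3,2,6,8,6,5) (3,2,7,2,7,5) (3,2,7,2,7,6) (3,2,7,3,7,5) (3,2,7,3,7,6) (3,2,7,4,7,5) (3,2,7,4,7,6) (3,2,7,5,7,5) (3,2,7,5,7,6) (3,2,7,6,7,5) (3,2,7,6,7,6) (3,2,7,8,7,5) (3,2,7,8,7,6) (3,3,6,2,6,5) (3,3,6,4,6,5) (3,3,6,5,6,5) (3,3,6,7,6,5) (3,3,6,8,6,5) (3,3,7,2,7,5) (3,3,7,2,7,6) (3,3,7,4,7,5) (3,3,7,4,7,6) (3,3,7,5,7,5) (3,3,7,5,7,6) (3,3,7,6,7,5) (3,3,7,6,7,6) (3,3,7,8,7,5) (3,3,7,8,7,6) — 33.
turn=shift 2: (3,2,6,3,6,5) (3,2,6,4,6,5) (3,2,6,5,6,5) (3,2,6,7,6,5) (3,2,6,8,6,5) (3,2,7,3,7,5) (3,2,7,3,7,6) (3,2,7,4,7,5) (3,2,7,4,7,6) (3,2,7,5,7,5) (3,2,7,5,7,6) (3,2,7,6,7,5) (3,2,7,6,7,6) (3,2,7,8,7,5) (3,2,7,8,7,6) (3,3,6,4,6,5) (3,3,6,5,6,5) (3,3,6,7,6,5) (3,3,6,8,6,5) (3,3,7,4,7,5) (3,3,7,4,7,6) (3,3,7,5,7,5) (3,3,7,5,7,6) (3,3,7,6,7,5) (3,3,7,6,7,6) (3,3,7,8,7,5) (3,3,7,8,7,6) — 27.
Summing: 33 + 27 = 60.

60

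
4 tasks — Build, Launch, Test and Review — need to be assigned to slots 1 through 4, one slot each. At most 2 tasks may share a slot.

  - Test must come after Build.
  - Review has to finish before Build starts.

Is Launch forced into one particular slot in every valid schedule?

Launch can be 1 (e.g. Build -> 2; Review -> 1; Launch -> 1; Test -> 3) or 2 (e.g. Review in 1; Test in 3; Launch in 2; Build in 2).

No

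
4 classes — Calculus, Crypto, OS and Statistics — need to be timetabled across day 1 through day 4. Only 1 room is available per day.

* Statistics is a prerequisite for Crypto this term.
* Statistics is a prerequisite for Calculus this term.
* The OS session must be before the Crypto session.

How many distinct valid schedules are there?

5

Splitting on Calculus: it can be day 2 (1), day 3 (2), day 4 (2). Listing each branch's schedules as (Crypto, OS, Statistics) by day number:
Calculus=day 2: (4,3,1) — 1.
Calculus=day 3: (4,1,2) (4,2,1) — 2.
Calculus=day 4: (3,1,2) (3,2,1) — 2.
Summing: 1 + 2 + 2 = 5.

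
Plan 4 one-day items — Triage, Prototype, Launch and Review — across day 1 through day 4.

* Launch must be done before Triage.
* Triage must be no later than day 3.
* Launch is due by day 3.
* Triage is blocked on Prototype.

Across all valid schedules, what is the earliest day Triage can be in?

Precedence pushes Triage to at least day 2; Triage's own window allows nothing later than day 3.
Triage at day 2 is achievable: Prototype=day 1; Review=day 1; Triage=day 2; Launch=day 1.

day 2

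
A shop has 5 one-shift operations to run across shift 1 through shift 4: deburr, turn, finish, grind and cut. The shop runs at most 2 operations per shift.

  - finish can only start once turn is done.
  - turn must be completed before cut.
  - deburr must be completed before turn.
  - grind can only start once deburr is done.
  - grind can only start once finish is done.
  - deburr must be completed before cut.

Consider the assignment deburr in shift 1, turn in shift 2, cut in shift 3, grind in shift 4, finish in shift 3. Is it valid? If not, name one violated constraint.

Yes, all constraints hold

turn must be completed before cut — holds.
finish can only start once turn is done — holds.
The shop runs at most 2 operations per shift — holds.
deburr must be completed before cut — holds.
grind can only start once deburr is done — holds.
deburr must be completed before turn — holds.
grind can only start once finish is done — holds.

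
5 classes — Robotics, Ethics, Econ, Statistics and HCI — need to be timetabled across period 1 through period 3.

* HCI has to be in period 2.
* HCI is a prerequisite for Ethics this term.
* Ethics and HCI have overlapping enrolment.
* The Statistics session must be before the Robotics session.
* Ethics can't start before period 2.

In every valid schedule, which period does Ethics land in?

period 3

Ethics's window is period 2–period 3.
HCI is fixed at period 2, and Ethics can't share a period with HCI.
So Ethics must be period 3.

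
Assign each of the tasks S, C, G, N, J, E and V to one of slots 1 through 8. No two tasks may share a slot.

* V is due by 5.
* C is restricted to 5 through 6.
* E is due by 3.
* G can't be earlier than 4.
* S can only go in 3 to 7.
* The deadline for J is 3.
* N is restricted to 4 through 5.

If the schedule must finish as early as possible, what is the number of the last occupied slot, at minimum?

With at most 1 per slot and 7 tasks, at least 7 slots are needed.
C can't be placed before 5, so the schedule must run through at least slot 5.
7 works (last occupied slot: 7): for example S -> 7, V -> 3, C -> 5, J -> 1, G -> 6, N -> 4, E -> 2.

7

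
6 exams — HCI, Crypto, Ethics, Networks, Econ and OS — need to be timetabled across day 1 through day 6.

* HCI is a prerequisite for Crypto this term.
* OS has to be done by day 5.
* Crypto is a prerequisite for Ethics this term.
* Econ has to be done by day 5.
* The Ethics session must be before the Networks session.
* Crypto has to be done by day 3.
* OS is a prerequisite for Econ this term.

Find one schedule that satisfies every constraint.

Networks in day 4; Crypto in day 2; OS in day 1; Econ in day 2; Ethics in day 3; HCI in day 1

Checking: HCI(day 1) before Crypto(day 2); OS(day 1) before Econ(day 2); Ethics(day 3) before Networks(day 4); Crypto(day 2) before Ethics(day 3); Econ=day 2 in [day 1,day 5]; OS=day 1 in [day 1,day 5]; Crypto=day 2 in [day 1,day 3].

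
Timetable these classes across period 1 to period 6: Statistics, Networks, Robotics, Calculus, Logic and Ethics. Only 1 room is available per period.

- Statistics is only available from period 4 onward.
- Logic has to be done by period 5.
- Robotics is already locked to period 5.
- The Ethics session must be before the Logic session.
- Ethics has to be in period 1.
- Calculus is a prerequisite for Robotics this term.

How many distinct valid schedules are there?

Splitting on Statistics: it can be period 4 (2), period 6 (6). Listing each branch's schedules as (Networks, Robotics, Calculus, Logic, Ethics) by period number:
Statistics=period 4: (6,5,2,3,1) (6,5,3,2,1) — 2.
Statistics=period 6: (2,5,3,4,1) (2,5,4,3,1) (3,5,2,4,1) (3,5,4,2,1) (4,5,2,3,1) (4,5,3,2,1) — 6.
Summing: 2 + 6 = 8.

8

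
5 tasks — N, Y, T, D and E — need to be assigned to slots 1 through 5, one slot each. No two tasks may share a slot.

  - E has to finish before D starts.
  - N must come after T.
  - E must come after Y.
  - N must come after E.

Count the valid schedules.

Splitting on N: it can be 4 (3), 5 (4). Listing each branch's schedules as (Y, T, D, E):
N=4: (1,2,5,3) (1,3,5,2) (2,1,5,3) — 3.
N=5: (1,2,4,3) (1,3,4,2) (1,4,3,2) (2,1,4,3) — 4.
Summing: 3 + 4 = 7.

7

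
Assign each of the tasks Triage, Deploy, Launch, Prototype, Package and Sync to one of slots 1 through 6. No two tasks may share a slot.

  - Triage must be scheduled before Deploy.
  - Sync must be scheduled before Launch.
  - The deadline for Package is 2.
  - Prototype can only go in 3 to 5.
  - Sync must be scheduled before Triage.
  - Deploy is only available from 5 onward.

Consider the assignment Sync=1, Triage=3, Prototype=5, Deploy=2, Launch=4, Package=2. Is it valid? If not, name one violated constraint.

Invalid. Deploy is only available from 5 onward.

Prototype can only go in 3 to 5 — holds.
The deadline for Package is 2 — holds.
Sync must be scheduled before Triage — holds.
Sync must be scheduled before Launch — holds.
Deploy is only available from 5 onward — violated.
Triage must be scheduled before Deploy — violated.
No two tasks may share a slot — violated.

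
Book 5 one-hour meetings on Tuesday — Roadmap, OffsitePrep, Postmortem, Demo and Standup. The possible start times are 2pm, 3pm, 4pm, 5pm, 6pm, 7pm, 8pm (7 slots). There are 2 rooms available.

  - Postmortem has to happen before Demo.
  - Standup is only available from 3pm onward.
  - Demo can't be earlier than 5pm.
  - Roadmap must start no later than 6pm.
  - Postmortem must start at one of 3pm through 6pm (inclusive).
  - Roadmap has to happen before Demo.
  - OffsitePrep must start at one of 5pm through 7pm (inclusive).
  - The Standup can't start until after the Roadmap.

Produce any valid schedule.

Roadmap in 2pm, Standup in 3pm, OffsitePrep in 5pm, Postmortem in 3pm, Demo in 5pm

Checking: Roadmap(2pm) before Demo(5pm); Roadmap(2pm) before Standup(3pm); Postmortem(3pm) before Demo(5pm); Demo=5pm in [5pm,8pm]; Roadmap=2pm in [2pm,6pm]; Standup=3pm in [3pm,8pm]; OffsitePrep=5pm in [5pm,7pm]; Postmortem=3pm in [3pm,6pm]; max 2 per slot (cap 2).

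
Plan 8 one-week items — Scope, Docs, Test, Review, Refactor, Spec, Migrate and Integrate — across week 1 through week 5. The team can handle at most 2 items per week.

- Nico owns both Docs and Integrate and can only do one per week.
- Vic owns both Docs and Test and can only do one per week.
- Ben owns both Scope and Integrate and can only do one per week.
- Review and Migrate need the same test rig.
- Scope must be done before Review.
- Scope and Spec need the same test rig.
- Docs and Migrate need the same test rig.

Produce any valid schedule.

Integrate -> week 4; Migrate -> week 4; Docs -> week 1; Test -> week 2; Spec -> week 3; Refactor -> week 3; Scope -> week 1; Review -> week 2

Checking: Scope(week 1) before Review(week 2); Docs(week 1) != Integrate(week 4); Scope(week 1) != Spec(week 3); Docs(week 1) != Migrate(week 4); Review(week 2) != Migrate(week 4); Docs(week 1) != Test(week 2); Scope(week 1) != Integrate(week 4); max 2 per week (cap 2).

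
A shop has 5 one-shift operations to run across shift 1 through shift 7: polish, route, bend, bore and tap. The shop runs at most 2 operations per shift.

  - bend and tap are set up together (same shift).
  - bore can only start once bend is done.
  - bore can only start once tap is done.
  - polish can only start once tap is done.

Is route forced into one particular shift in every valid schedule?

No

route can be shift 1 (e.g. bore -> shift 3, tap -> shift 2, polish -> shift 3, bend -> shift 2, route -> shift 1) or shift 2 (e.g. bend -> shift 1; polish -> shift 3; tap -> shift 1; bore -> shift 2; route -> shift 2).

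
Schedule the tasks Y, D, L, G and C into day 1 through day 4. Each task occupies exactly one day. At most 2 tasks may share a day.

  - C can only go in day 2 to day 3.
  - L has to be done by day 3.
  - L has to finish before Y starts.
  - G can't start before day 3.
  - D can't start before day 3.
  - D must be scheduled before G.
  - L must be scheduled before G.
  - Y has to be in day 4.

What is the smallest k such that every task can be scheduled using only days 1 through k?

4

The precedence chain requires at least 2 distinct days.
With at most 2 per day and 5 tasks, at least 3 days are needed.
Y can't be placed before day 4, so the schedule must run through at least day 4.
4 works (last occupied day: day 4): for example G=day 4; Y=day 4; D=day 3; L=day 1; C=day 2.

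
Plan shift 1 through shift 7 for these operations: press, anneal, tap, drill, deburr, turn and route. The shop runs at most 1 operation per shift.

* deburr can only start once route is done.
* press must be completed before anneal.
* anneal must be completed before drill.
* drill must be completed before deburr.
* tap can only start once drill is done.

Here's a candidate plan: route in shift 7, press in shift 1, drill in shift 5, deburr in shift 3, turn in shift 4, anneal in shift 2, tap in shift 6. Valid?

The shop runs at most 1 operation per shift — holds.
anneal must be completed before drill — holds.
press must be completed before anneal — holds.
deburr can only start once route is done — violated.
drill must be completed before deburr — violated.
tap can only start once drill is done — holds.

No. deburr can only start once route is done is not satisfied.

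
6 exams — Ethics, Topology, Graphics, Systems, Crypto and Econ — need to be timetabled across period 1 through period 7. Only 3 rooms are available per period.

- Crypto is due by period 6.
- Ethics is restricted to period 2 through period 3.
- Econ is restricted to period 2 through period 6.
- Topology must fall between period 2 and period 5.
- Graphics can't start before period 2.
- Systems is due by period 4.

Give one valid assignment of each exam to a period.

Econ in period 2; Ethics in period 2; Crypto in period 1; Systems in period 1; Graphics in period 3; Topology in period 2

Checking: Graphics=period 3 in [period 2,period 7]; Ethics=period 2 in [period 2,period 3]; Systems=period 1 in [period 1,period 4]; Topology=period 2 in [period 2,period 5]; Econ=period 2 in [period 2,period 6]; Crypto=period 1 in [period 1,period 6]; max 3 per period (cap 3).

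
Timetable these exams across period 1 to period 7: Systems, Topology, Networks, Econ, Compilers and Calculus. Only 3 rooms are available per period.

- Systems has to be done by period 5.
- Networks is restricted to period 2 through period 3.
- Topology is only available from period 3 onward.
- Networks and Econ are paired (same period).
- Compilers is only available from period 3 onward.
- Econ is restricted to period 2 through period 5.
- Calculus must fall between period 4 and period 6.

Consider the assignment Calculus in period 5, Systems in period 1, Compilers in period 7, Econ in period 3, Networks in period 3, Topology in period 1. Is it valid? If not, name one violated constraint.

Invalid. Topology is only available from period 3 onward.

Only 3 rooms are available per period — holds.
Econ is restricted to period 2 through period 5 — holds.
Systems has to be done by period 5 — holds.
Compilers is only available from period 3 onward — holds.
Networks is restricted to period 2 through period 3 — holds.
Topology is only available from period 3 onward — violated.
Calculus must fall between period 4 and period 6 — holds.
Networks and Econ are paired (same period) — holds.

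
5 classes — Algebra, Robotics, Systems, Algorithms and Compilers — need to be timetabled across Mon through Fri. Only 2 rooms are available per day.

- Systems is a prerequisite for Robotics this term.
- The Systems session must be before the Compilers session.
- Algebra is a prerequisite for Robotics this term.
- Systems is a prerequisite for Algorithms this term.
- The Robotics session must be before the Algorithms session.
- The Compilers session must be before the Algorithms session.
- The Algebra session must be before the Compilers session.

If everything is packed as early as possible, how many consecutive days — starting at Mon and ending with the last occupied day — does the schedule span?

3 days

The precedence chain requires at least 3 distinct days.
With at most 2 per day and 5 classes, at least 3 days are needed.
3 works (last occupied day: Wed): for example Compilers in Tue; Algebra in Mon; Algorithms in Wed; Robotics in Tue; Systems in Mon.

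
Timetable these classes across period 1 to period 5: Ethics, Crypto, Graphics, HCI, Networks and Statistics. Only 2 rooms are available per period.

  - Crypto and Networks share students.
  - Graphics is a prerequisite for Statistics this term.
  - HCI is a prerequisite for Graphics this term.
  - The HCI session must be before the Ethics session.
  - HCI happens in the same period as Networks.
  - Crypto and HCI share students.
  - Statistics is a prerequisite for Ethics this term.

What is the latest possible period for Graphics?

period 3

Precedence pushes Graphics to at least period 2; downstream work caps Graphics at period 3.
Graphics at period 3 is achievable: Statistics -> period 4, Networks -> period 1, Ethics -> period 5, Graphics -> period 3, HCI -> period 1, Crypto -> period 2.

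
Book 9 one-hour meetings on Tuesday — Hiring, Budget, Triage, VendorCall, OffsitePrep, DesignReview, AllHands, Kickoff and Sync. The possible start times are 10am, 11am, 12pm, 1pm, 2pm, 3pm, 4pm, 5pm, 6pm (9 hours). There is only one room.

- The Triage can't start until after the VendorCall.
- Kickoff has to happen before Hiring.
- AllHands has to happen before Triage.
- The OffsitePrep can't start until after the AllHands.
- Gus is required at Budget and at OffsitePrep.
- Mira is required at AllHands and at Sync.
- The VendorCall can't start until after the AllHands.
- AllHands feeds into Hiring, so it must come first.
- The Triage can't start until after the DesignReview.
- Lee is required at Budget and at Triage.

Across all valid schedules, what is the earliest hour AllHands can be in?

10am

Downstream work caps AllHands at 4pm.
AllHands at 10am is achievable: Kickoff -> 2pm, DesignReview -> 12pm, Hiring -> 3pm, Sync -> 6pm, Budget -> 5pm, VendorCall -> 11am, OffsitePrep -> 4pm, AllHands -> 10am, Triage -> 1pm.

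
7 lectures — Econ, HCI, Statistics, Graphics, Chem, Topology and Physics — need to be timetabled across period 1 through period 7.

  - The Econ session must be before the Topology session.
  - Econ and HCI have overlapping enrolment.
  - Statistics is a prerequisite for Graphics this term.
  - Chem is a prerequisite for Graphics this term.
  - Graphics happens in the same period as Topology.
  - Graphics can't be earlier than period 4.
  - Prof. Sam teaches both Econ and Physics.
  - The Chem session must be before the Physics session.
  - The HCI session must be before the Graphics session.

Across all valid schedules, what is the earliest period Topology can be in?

Topology must be in the same period as Graphics, which can't be before period 4, so Topology is at least period 4.
Topology at period 4 is achievable: HCI in period 2; Chem in period 1; Graphics in period 4; Econ in period 1; Topology in period 4; Statistics in period 1; Physics in period 2.

period 4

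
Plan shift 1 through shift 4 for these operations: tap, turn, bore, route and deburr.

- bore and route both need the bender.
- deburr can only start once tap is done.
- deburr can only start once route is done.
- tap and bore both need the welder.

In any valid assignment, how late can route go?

shift 3

Downstream work caps route at shift 3.
route at shift 3 is achievable: tap -> shift 1; route -> shift 3; deburr -> shift 4; bore -> shift 2; turn -> shift 1.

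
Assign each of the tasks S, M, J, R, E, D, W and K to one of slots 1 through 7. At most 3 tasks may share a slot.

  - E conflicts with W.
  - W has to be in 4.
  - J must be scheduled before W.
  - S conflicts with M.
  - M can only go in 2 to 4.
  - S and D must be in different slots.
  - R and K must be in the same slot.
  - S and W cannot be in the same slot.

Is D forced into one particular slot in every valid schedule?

D can be 1 (e.g. K=2, W=4, S=3, R=2, J=1, D=1, E=1, M=2) or 2 (e.g. W in 4, J in 1, K in 3, S in 1, E in 1, D in 2, R in 3, M in 2).

No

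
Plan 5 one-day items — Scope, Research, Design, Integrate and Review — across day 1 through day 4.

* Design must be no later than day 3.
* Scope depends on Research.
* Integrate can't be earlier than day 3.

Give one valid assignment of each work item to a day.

Research=day 1; Integrate=day 3; Review=day 1; Design=day 1; Scope=day 2

Checking: Research(day 1) before Scope(day 2); Integrate=day 3 in [day 3,day 4]; Design=day 1 in [day 1,day 3].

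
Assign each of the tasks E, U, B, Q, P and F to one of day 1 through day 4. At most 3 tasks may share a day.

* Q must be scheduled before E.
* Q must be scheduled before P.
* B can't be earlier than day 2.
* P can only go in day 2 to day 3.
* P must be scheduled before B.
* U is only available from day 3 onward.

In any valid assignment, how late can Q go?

Downstream work caps Q at day 2.
Q at day 2 is achievable: E -> day 3, B -> day 4, F -> day 1, Q -> day 2, U -> day 3, P -> day 3.

day 2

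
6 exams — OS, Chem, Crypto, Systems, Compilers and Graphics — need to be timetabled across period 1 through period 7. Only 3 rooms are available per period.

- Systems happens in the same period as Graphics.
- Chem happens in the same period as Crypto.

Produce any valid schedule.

Chem in period 1, Compilers in period 2, Crypto in period 1, OS in period 1, Systems in period 2, Graphics in period 2

Checking: Chem = Crypto = period 1; Systems = Graphics = period 2; max 3 per period (cap 3).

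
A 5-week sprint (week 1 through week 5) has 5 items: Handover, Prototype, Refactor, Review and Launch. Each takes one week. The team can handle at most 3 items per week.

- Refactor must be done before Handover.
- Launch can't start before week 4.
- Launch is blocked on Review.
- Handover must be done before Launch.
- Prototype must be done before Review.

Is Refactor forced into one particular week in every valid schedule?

Refactor can be week 1 (e.g. Review in week 2, Launch in week 4, Handover in week 2, Refactor in week 1, Prototype in week 1) or week 2 (e.g. Prototype=week 1; Refactor=week 2; Handover=week 3; Review=week 2; Launch=week 4).

No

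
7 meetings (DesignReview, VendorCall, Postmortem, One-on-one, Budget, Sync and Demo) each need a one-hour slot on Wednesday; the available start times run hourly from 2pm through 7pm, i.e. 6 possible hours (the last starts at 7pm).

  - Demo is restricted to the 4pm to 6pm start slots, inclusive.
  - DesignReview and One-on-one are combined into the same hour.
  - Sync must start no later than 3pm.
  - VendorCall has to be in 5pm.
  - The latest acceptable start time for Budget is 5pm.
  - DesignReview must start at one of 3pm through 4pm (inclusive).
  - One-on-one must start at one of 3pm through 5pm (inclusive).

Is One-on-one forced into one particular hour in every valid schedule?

One-on-one can be 3pm (e.g. VendorCall -> 5pm; Budget -> 2pm; Sync -> 2pm; Postmortem -> 2pm; DesignReview -> 3pm; One-on-one -> 3pm; Demo -> 4pm) or 4pm (e.g. Demo=4pm, Budget=2pm, Postmortem=2pm, DesignReview=4pm, VendorCall=5pm, Sync=2pm, One-on-one=4pm).

No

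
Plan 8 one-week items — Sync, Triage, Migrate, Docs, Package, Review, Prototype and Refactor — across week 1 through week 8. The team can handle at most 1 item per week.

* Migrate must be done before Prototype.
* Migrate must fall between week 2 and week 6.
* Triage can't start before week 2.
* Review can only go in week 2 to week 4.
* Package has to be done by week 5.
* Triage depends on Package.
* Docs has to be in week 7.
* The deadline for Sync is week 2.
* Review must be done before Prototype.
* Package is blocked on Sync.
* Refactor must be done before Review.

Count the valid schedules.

Splitting on Sync: it can be week 1 (15), week 2 (10). Listing each branch's schedules as (Triage, Migrate, Docs, Package, Review, Prototype, Refactor) by week number:
Sync=week 1: (5,6,7,2,4,8,3) (5,6,7,3,4,8,2) (5,6,7,4,3,8,2) (6,2,7,5,4,8,3) (6,3,7,5,4,8,2) (6,4,7,5,3,8,2) (6,5,7,2,4,8,3) (6,5,7,3,4,8,2) (6,5,7,4,3,8,2) (8,2,7,5,4,6,3) (8,3,7,5,4,6,2) (8,4,7,5,3,6,2) (8,5,7,2,4,6,3) (8,5,7,3,4,6,2) (8,5,7,4,3,6,2) — 15.
Sync=week 2: (5,6,7,3,4,8,1) (5,6,7,4,3,8,1) (6,3,7,5,4,8,1) (6,4,7,5,3,8,1) (6,5,7,3,4,8,1) (6,5,7,4,3,8,1) (8,3,7,5,4,6,1) (8,4,7,5,3,6,1) (8,5,7,3,4,6,1) (8,5,7,4,3,6,1) — 10.
Summing: 15 + 10 = 25.

25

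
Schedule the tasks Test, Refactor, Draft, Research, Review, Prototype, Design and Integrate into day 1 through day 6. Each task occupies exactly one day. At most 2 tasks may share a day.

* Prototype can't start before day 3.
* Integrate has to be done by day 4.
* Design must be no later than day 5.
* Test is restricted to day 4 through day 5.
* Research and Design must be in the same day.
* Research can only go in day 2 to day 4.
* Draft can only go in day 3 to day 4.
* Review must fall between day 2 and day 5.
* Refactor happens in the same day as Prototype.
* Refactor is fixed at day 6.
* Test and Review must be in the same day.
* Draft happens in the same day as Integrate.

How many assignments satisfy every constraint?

5

Splitting on Test: it can be day 4 (1), day 5 (4). Listing each branch's schedules as (Refactor, Draft, Research, Review, Prototype, Design, Integrate) by day number:
Test=day 4: (6,3,2,4,6,2,3) — 1.
Test=day 5: (6,3,2,5,6,2,3) (6,3,4,5,6,4,3) (6,4,2,5,6,2,4) (6,4,3,5,6,3,4) — 4.
Summing: 1 + 4 = 5.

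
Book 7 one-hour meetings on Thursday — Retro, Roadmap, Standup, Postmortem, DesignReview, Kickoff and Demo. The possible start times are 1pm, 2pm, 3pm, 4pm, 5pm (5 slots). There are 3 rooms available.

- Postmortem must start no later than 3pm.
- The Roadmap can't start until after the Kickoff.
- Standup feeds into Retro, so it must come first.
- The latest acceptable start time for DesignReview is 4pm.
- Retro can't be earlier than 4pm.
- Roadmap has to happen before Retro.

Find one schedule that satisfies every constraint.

Retro -> 4pm; Demo -> 2pm; Postmortem -> 1pm; Standup -> 2pm; DesignReview -> 1pm; Kickoff -> 1pm; Roadmap -> 2pm

Checking: Roadmap(2pm) before Retro(4pm); Standup(2pm) before Retro(4pm); Kickoff(1pm) before Roadmap(2pm); DesignReview=1pm in [1pm,4pm]; Postmortem=1pm in [1pm,3pm]; Retro=4pm in [4pm,5pm]; max 3 per slot (cap 3).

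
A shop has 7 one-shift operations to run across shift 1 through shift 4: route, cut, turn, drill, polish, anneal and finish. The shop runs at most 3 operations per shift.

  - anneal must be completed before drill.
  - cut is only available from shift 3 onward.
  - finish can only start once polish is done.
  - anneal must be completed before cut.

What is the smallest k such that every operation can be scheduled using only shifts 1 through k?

The precedence chain requires at least 2 distinct shifts.
With at most 3 per shift and 7 operations, at least 3 shifts are needed.
cut can't be placed before shift 3, so the schedule must run through at least shift 3.
3 works (last occupied shift: shift 3): for example anneal=shift 1, route=shift 1, finish=shift 2, turn=shift 2, drill=shift 2, cut=shift 3, polish=shift 1.

3 shifts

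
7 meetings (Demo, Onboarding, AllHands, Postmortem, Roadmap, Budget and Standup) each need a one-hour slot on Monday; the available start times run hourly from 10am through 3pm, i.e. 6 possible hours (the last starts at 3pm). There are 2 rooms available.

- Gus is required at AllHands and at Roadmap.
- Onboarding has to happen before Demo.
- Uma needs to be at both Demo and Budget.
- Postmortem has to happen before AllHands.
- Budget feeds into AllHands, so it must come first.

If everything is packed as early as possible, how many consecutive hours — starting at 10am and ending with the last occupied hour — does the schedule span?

4

The precedence chain requires at least 2 distinct hours.
With at most 2 per hour and 7 meetings, at least 4 hours are needed.
4 works (last occupied hour: 1pm): for example Postmortem in 10am, Budget in 10am, AllHands in 11am, Onboarding in 11am, Demo in 12pm, Roadmap in 12pm, Standup in 1pm.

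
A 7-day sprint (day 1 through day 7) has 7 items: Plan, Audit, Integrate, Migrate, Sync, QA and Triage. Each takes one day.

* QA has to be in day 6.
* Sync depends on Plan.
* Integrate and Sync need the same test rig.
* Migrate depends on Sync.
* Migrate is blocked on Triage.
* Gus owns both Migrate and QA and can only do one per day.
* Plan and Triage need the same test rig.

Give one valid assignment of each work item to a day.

Audit=day 1, Plan=day 1, QA=day 6, Migrate=day 3, Sync=day 2, Integrate=day 1, Triage=day 2

Checking: Sync(day 2) before Migrate(day 3); Plan(day 1) before Sync(day 2); Triage(day 2) before Migrate(day 3); Integrate(day 1) != Sync(day 2); Migrate(day 3) != QA(day 6); Plan(day 1) != Triage(day 2); QA=day 6 in [day 6,day 6].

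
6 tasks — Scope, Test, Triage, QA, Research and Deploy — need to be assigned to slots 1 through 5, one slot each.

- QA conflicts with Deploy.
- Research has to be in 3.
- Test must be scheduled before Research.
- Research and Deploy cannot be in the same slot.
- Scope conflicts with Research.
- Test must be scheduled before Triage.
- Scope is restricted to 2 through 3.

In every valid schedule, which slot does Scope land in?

Scope's window is 2–3.
Research is fixed at 3, and Scope can't share a slot with Research.
So Scope must be 2.

2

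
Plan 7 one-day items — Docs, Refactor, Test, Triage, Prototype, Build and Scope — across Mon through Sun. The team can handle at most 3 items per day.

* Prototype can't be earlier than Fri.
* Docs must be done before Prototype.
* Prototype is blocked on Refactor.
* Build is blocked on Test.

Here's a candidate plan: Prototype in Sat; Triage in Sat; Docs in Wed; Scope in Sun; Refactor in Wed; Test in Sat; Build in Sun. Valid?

Valid

The team can handle at most 3 items per day — holds.
Build is blocked on Test — holds.
Prototype is blocked on Refactor — holds.
Prototype can't be earlier than Fri — holds.
Docs must be done before Prototype — holds.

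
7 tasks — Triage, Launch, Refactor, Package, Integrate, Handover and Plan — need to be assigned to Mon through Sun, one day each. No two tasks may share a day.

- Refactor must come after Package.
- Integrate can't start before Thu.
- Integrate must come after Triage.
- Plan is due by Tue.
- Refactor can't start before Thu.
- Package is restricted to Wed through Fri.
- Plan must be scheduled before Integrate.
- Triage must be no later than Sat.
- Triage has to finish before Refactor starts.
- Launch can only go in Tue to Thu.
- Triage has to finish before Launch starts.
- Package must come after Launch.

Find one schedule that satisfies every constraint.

Integrate -> Sat; Triage -> Tue; Handover -> Sun; Refactor -> Fri; Plan -> Mon; Launch -> Wed; Package -> Thu

Checking: Package(Thu) before Refactor(Fri); Triage(Tue) before Launch(Wed); Plan(Mon) before Integrate(Sat); Triage(Tue) before Refactor(Fri); Triage(Tue) before Integrate(Sat); Launch(Wed) before Package(Thu); Triage=Tue in [Mon,Sat]; Launch=Wed in [Tue,Thu]; Refactor=Fri in [Thu,Sun]; Package=Thu in [Wed,Fri]; Plan=Mon in [Mon,Tue]; Integrate=Sat in [Thu,Sun]; max 1 per day (cap 1).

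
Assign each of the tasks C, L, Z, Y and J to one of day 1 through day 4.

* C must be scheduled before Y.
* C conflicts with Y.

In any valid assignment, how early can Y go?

Precedence pushes Y to at least day 2.
Y at day 2 is achievable: C in day 1; Y in day 2; L in day 1; J in day 1; Z in day 1.

day 2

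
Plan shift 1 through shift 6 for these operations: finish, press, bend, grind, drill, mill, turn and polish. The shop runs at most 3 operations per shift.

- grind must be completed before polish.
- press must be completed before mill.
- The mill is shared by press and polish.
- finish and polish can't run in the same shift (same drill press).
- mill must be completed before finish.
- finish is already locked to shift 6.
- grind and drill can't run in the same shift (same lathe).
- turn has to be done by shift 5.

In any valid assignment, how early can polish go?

shift 2

Precedence pushes polish to at least shift 2.
polish at shift 2 is achievable: finish=shift 6, polish=shift 2, bend=shift 2, drill=shift 3, press=shift 1, grind=shift 1, turn=shift 1, mill=shift 2.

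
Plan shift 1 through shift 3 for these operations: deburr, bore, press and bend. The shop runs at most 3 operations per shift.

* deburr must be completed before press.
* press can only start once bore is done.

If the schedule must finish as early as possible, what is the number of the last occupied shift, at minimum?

The precedence chain requires at least 2 distinct shifts.
With at most 3 per shift and 4 operations, at least 2 shifts are needed.
2 works (last occupied shift: shift 2): for example bend -> shift 1, press -> shift 2, deburr -> shift 1, bore -> shift 1.

shift 2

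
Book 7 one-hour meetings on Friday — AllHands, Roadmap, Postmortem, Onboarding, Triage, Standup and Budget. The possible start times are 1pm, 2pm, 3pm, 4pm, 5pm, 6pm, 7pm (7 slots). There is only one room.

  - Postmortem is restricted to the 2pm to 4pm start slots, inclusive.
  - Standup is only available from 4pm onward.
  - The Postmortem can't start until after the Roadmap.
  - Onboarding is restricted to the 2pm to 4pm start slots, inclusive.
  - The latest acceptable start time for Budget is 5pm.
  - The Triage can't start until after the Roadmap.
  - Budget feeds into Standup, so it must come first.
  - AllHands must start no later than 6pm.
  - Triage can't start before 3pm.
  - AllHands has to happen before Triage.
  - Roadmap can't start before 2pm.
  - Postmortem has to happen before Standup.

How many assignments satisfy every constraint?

15

Splitting on AllHands: it can be 1pm (6), 5pm (6), 6pm (3). Listing each branch's schedules as (Roadmap, Postmortem, Onboarding, Triage, Standup, Budget):
AllHands=1pm: (2pm,3pm,4pm,6pm,7pm,5pm) (2pm,3pm,4pm,7pm,6pm,5pm) (2pm,4pm,3pm,6pm,7pm,5pm) (2pm,4pm,3pm,7pm,6pm,5pm) (3pm,4pm,2pm,6pm,7pm,5pm) (3pm,4pm,2pm,7pm,6pm,5pm) — 6.
AllHands=5pm: (2pm,3pm,4pm,6pm,7pm,1pm) (2pm,3pm,4pm,7pm,6pm,1pm) (2pm,4pm,3pm,6pm,7pm,1pm) (2pm,4pm,3pm,7pm,6pm,1pm) (3pm,4pm,2pm,6pm,7pm,1pm) (3pm,4pm,2pm,7pm,6pm,1pm) — 6.
AllHands=6pm: (2pm,3pm,4pm,7pm,5pm,1pm) (2pm,4pm,3pm,7pm,5pm,1pm) (3pm,4pm,2pm,7pm,5pm,1pm) — 3.
Summing: 6 + 6 + 3 = 15.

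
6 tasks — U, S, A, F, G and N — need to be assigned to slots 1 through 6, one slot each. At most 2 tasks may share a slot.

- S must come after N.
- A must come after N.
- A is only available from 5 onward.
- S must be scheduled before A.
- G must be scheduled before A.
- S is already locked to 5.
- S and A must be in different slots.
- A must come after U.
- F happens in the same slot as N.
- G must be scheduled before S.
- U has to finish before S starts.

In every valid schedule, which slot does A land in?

6

A's window is 5–6.
S is fixed at 5, and A can't share a slot with S.
So A must be 6.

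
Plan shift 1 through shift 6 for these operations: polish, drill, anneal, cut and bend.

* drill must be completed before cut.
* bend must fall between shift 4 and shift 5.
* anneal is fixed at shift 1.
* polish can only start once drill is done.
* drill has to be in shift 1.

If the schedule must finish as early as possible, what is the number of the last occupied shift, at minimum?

The precedence chain requires at least 2 distinct shifts.
bend can't be placed before shift 4, so the schedule must run through at least shift 4.
4 works (last occupied shift: shift 4): for example anneal=shift 1, drill=shift 1, bend=shift 4, cut=shift 2, polish=shift 2.

4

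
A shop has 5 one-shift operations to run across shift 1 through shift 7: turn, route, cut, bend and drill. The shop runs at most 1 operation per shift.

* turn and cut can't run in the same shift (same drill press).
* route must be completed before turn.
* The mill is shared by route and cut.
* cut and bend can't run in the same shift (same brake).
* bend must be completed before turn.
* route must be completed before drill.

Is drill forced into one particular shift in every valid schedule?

No

drill can be shift 2 (e.g. turn=shift 4, cut=shift 5, drill=shift 2, route=shift 1, bend=shift 3) or shift 3 (e.g. turn -> shift 4; route -> shift 1; cut -> shift 5; drill -> shift 3; bend -> shift 2).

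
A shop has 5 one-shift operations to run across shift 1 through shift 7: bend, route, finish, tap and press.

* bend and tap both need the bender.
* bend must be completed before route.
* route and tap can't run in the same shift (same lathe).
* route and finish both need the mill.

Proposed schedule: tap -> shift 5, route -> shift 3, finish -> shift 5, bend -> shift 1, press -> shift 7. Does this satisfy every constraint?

Valid

route and finish both need the mill — holds.
route and tap can't run in the same shift (same lathe) — holds.
bend and tap both need the bender — holds.
bend must be completed before route — holds.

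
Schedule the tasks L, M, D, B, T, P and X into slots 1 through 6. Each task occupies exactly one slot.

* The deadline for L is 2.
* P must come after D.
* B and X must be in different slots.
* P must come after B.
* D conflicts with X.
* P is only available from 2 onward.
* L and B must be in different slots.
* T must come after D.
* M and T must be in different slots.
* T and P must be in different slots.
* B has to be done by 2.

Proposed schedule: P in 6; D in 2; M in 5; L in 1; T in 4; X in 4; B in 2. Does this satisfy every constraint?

The deadline for L is 2 — holds.
M and T must be in different slots — holds.
P must come after D — holds.
B and X must be in different slots — holds.
L and B must be in different slots — holds.
P is only available from 2 onward — holds.
B has to be done by 2 — holds.
D conflicts with X — holds.
P must come after B — holds.
T and P must be in different slots — holds.
T must come after D — holds.

Valid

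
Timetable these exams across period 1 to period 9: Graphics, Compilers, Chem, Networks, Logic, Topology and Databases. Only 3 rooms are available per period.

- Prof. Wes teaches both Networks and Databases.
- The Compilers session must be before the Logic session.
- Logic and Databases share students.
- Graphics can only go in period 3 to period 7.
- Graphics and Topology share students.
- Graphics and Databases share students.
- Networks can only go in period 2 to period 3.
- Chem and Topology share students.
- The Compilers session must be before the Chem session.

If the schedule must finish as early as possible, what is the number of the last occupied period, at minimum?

The precedence chain requires at least 2 distinct periods.
With at most 3 per period and 7 exams, at least 3 periods are needed.
Graphics can't be placed before period 3, so the schedule must run through at least period 3.
3 works (last occupied period: period 3): for example Logic=period 2; Graphics=period 3; Compilers=period 1; Databases=period 1; Topology=period 1; Chem=period 2; Networks=period 2.

period 3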